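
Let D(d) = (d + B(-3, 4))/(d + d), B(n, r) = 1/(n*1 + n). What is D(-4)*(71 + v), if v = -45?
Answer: 325/24 ≈ 13.542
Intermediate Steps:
B(n, r) = 1/(2*n) (B(n, r) = 1/(n + n) = 1/(2*n))
D(d) = (-⅙ + d)/(2*d) (D(d) = (d + (½)/(-3))/(d + d) = (d + (½)*(-⅓))/((2*d)) = (d - ⅙)*(1/(2*d)) = (-⅙ + d)*(1/(2*d)) = (-⅙ + d)/(2*d))
D(-4)*(71 + v) = ((1/12)*(-1 + 6*(-4))/(-4))*(71 - 45) = ((1/12)*(-¼)*(-1 - 24))*26 = ((1/12)*(-¼)*(-25))*26 = (25/48)*26 = 325/24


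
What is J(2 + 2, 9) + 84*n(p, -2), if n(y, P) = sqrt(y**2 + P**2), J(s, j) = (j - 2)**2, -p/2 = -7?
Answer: 49 + 840*sqrt(2) ≈ 1236.9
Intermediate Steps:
p = 14 (p = -2*(-7) = 14)
J(s, j) = (-2 + j)**2
n(y, P) = sqrt(P**2 + y**2)
J(2 + 2, 9) + 84*n(p, -2) = (-2 + 9)**2 + 84*sqrt((-2)**2 + 14**2) = 7**2 + 84*sqrt(4 + 196) = 49 + 84*sqrt(200) = 49 + 84*(10*sqrt(2)) = 49 + 840*sqrt(2)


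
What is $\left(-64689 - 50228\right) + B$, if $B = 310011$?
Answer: $195094$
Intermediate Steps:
$\left(-64689 - 50228\right) + B = \left(-64689 - 50228\right) + 310011 = -114917 + 310011 = 195094$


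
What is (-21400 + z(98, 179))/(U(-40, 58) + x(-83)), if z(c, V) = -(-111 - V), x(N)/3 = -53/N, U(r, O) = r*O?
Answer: 1752130/192401 ≈ 9.1067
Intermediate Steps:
U(r, O) = O*r
x(N) = -159/N (x(N) = 3*(-53/N) = -159/N)
z(c, V) = 111 + V
(-21400 + z(98, 179))/(U(-40, 58) + x(-83)) = (-21400 + (111 + 179))/(58*(-40) - 159/(-83)) = (-21400 + 290)/(-2320 - 159*(-1/83)) = -21110/(-2320 + 159/83) = -21110/(-192401/83) = -21110*(-83/192401) = 1752130/192401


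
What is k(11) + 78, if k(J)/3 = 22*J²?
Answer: 8064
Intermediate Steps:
k(J) = 66*J² (k(J) = 3*(22*J²) = 66*J²)
k(11) + 78 = 66*11² + 78 = 66*121 + 78 = 7986 + 78 = 8064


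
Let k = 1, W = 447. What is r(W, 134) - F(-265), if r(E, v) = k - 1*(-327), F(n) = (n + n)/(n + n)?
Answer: 327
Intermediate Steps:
F(n) = 1 (F(n) = (2*n)/((2*n)) = (2*n)*(1/(2*n)) = 1)
r(E, v) = 328 (r(E, v) = 1 - 1*(-327) = 1 + 327 = 328)
r(W, 134) - F(-265) = 328 - 1*1 = 328 - 1 = 327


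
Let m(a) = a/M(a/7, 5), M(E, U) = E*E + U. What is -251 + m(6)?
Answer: -70237/281 ≈ -249.95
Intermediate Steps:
M(E, U) = U + E**2 (M(E, U) = E**2 + U = U + E**2)
m(a) = a/(5 + a**2/49) (m(a) = a/(5 + (a/7)**2) = a/(5 + a**2/49))
-251 + m(6) = -251 + 49*6/(245 + 6**2) = -251 + 49*6/(245 + 36) = -251 + 49*6/281 = -251 + 49*6*(1/281) = -251 + 294/281 = -70237/281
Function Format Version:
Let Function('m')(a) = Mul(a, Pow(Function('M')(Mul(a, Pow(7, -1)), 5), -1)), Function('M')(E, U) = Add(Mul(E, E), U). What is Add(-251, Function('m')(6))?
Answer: Rational(-70237, 281) ≈ -249.95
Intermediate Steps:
Function('M')(E, U) = Add(U, Pow(E, 2)) (Function('M')(E, U) = Add(Pow(E, 2), U) = Add(U, Pow(E, 2)))
Function('m')(a) = Mul(a, Pow(Add(5, Mul(Rational(1, 49), Pow(a, 2))), -1)) (Function('m')(a) = Mul(a, Pow(Add(5, Pow(Mul(a, Pow(7, -1)), 2)), -1)) = Mul(a, Pow(Add(5, Pow(Mul(a, Rational(1, 7)), 2)), -1)) = Mul(a, Pow(Add(5, Pow(Mul(Rational(1, 7), a), 2)), -1)) = Mul(a, Pow(Add(5, Mul(Rational(1, 49), Pow(a, 2))), -1)))
Add(-251, Function('m')(6)) = Add(-251, Mul(49, 6, Pow(Add(245, Pow(6, 2)), -1))) = Add(-251, Mul(49, 6, Pow(Add(245, 36), -1))) = Add(-251, Mul(49, 6, Pow(281, -1))) = Add(-251, Mul(49, 6, Rational(1, 281))) = Add(-251, Rational(294, 281)) = Rational(-70237, 281)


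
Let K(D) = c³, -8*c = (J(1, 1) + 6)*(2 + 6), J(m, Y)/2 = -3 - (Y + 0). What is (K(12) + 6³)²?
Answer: 50176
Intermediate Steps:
J(m, Y) = -6 - 2*Y (J(m, Y) = 2*(-3 - (Y + 0)) = 2*(-3 - Y) = -6 - 2*Y)
c = 2 (c = -((-6 - 2*1) + 6)*(2 + 6)/8 = -((-6 - 2) + 6)*8/8 = -(-8 + 6)*8/8 = -(-1)*8/4 = -⅛*(-16) = 2)
K(D) = 8 (K(D) = 2³ = 8)
(K(12) + 6³)² = (8 + 6³)² = (8 + 216)² = 224² = 50176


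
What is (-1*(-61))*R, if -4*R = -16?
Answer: 244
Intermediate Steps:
R = 4 (R = -1/4*(-16) = 4)
(-1*(-61))*R = -1*(-61)*4 = 61*4 = 244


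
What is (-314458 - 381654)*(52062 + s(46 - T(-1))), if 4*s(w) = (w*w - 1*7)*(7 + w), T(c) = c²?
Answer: -54502785152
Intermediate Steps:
s(w) = (-7 + w²)*(7 + w)/4 (s(w) = ((w*w - 1*7)*(7 + w))/4 = ((w² - 7)*(7 + w))/4 = ((-7 + w²)*(7 + w))/4 = (-7 + w²)*(7 + w)/4)
(-314458 - 381654)*(52062 + s(46 - T(-1))) = (-314458 - 381654)*(52062 + (-49/4 - 7*(46 - 1*(-1)²)/4 + (46 - 1*(-1)²)³/4 + 7*(46 - 1*(-1)²)²/4)) = -696112*(52062 + (-49/4 - 7*(46 - 1*1)/4 + (46 - 1*1)³/4 + 7*(46 - 1*1)²/4)) = -696112*(52062 + (-49/4 - 7*(46 - 1)/4 + (46 - 1)³/4 + 7*(46 - 1)²/4)) = -696112*(52062 + (-49/4 - 7/4*45 + (¼)*45³ + (7/4)*45²)) = -696112*(52062 + (-49/4 - 315/4 + (¼)*91125 + (7/4)*2025)) = -696112*(52062 + (-49/4 - 315/4 + 91125/4 + 14175/4)) = -696112*(52062 + 26234) = -696112*78296 = -54502785152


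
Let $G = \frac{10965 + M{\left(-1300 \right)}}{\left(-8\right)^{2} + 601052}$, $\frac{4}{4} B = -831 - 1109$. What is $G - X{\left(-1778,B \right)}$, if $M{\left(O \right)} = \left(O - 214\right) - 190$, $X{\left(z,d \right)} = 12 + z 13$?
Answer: $\frac{4628997031}{200372} \approx 23102.0$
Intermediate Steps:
$B = -1940$ ($B = -831 - 1109 = -1940$)
$X{\left(z,d \right)} = 12 + 13 z$
$M{\left(O \right)} = -404 + O$ ($M{\left(O \right)} = \left(-214 + O\right) - 190 = -404 + O$)
$G = \frac{3087}{200372}$ ($G = \frac{10965 - 1704}{\left(-8\right)^{2} + 601052} = \frac{10965 - 1704}{64 + 601052} = \frac{9261}{601116} = 9261 \cdot \frac{1}{601116} = \frac{3087}{200372} \approx 0.015406$)
$G - X{\left(-1778,B \right)} = \frac{3087}{200372} - \left(12 + 13 \left(-1778\right)\right) = \frac{3087}{200372} - \left(12 - 23114\right) = \frac{3087}{200372} - -23102 = \frac{3087}{200372} + 23102 = \frac{4628997031}{200372}$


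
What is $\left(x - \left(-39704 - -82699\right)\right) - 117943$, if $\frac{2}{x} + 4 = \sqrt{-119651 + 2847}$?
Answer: $- \frac{4700194292}{29205} - \frac{i \sqrt{29201}}{29205} \approx -1.6094 \cdot 10^{5} - 0.0058512 i$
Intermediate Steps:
$x = \frac{2}{-4 + 2 i \sqrt{29201}}$ ($x = \frac{2}{-4 + \sqrt{-119651 + 2847}} = \frac{2}{-4 + \sqrt{-116804}} = \frac{2}{-4 + 2 i \sqrt{29201}} \approx -6.8481 \cdot 10^{-5} - 0.0058512 i$)
$\left(x - \left(-39704 - -82699\right)\right) - 117943 = \left(\left(- \frac{2}{29205} - \frac{i \sqrt{29201}}{29205}\right) - \left(-39704 - -82699\right)\right) - 117943 = \left(\left(- \frac{2}{29205} - \frac{i \sqrt{29201}}{29205}\right) - \left(-39704 + 82699\right)\right) - 117943 = \left(\left(- \frac{2}{29205} - \frac{i \sqrt{29201}}{29205}\right) - 42995\right) - 117943 = \left(- \frac{1255668977}{29205} - \frac{i \sqrt{29201}}{29205}\right) - 117943 = - \frac{4700194292}{29205} - \frac{i \sqrt{29201}}{29205}$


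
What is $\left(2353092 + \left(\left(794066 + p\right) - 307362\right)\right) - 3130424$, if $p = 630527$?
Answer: $339899$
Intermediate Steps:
$\left(2353092 + \left(\left(794066 + p\right) - 307362\right)\right) - 3130424 = \left(2353092 + \left(\left(794066 + 630527\right) - 307362\right)\right) - 3130424 = \left(2353092 + \left(1424593 - 307362\right)\right) - 3130424 = \left(2353092 + 1117231\right) - 3130424 = 3470323 - 3130424 = 339899$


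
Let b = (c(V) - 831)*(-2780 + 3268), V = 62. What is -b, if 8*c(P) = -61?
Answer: 409249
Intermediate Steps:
c(P) = -61/8 (c(P) = (⅛)*(-61) = -61/8)
b = -409249 (b = (-61/8 - 831)*(-2780 + 3268) = -6709/8*488 = -409249)
-b = -1*(-409249) = 409249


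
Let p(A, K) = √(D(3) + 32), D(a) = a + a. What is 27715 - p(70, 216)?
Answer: 27715 - √38 ≈ 27709.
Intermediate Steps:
D(a) = 2*a
p(A, K) = √38 (p(A, K) = √(2*3 + 32) = √(6 + 32) = √38)
27715 - p(70, 216) = 27715 - √38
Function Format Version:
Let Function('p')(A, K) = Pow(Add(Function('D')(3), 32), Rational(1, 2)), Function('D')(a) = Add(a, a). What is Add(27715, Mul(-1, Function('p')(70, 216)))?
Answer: Add(27715, Mul(-1, Pow(38, Rational(1, 2)))) ≈ 27709.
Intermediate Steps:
Function('D')(a) = Mul(2, a)
Function('p')(A, K) = Pow(38, Rational(1, 2)) (Function('p')(A, K) = Pow(Add(Mul(2, 3), 32), Rational(1, 2)) = Pow(Add(6, 32), Rational(1, 2)) = Pow(38, Rational(1, 2)))
Add(27715, Mul(-1, Function('p')(70, 216))) = Add(27715, Mul(-1, Pow(38, Rational(1, 2))))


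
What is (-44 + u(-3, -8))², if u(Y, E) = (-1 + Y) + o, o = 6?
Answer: 1764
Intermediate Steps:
u(Y, E) = 5 + Y (u(Y, E) = (-1 + Y) + 6 = 5 + Y)
(-44 + u(-3, -8))² = (-44 + (5 - 3))² = (-44 + 2)² = (-42)² = 1764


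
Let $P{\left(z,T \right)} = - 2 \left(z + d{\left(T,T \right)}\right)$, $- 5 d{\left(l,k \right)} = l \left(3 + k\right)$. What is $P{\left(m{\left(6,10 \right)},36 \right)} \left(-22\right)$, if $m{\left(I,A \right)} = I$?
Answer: $- \frac{60456}{5} \approx -12091.0$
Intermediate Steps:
$d{\left(l,k \right)} = - \frac{l \left(3 + k\right)}{5}$
$P{\left(z,T \right)} = - 2 z + \frac{2 T \left(3 + T\right)}{5}$ ($P{\left(z,T \right)} = - 2 \left(z - \frac{T \left(3 + T\right)}{5}\right) = - 2 z + \frac{2 T \left(3 + T\right)}{5}$)
$P{\left(m{\left(6,10 \right)},36 \right)} \left(-22\right) = \left(\left(-2\right) 6 + \frac{2}{5} \cdot 36 \left(3 + 36\right)\right) \left(-22\right) = \left(-12 + \frac{2}{5} \cdot 36 \cdot 39\right) \left(-22\right) = \left(-12 + \frac{2808}{5}\right) \left(-22\right) = \frac{2748}{5} \left(-22\right) = - \frac{60456}{5}$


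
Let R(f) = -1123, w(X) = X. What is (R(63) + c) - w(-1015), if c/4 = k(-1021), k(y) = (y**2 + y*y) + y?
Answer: 8335336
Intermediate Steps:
k(y) = y + 2*y**2 (k(y) = (y**2 + y**2) + y = 2*y**2 + y = y + 2*y**2)
c = 8335444 (c = 4*(-1021*(1 + 2*(-1021))) = 4*(-1021*(1 - 2042)) = 4*(-1021*(-2041)) = 4*2083861 = 8335444)
(R(63) + c) - w(-1015) = (-1123 + 8335444) - 1*(-1015) = 8334321 + 1015 = 8335336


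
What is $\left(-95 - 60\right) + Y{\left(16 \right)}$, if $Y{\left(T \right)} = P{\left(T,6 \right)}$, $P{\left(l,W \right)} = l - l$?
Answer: $-155$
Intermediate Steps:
$P{\left(l,W \right)} = 0$
$Y{\left(T \right)} = 0$
$\left(-95 - 60\right) + Y{\left(16 \right)} = \left(-95 - 60\right) + 0 = -155 + 0 = -155$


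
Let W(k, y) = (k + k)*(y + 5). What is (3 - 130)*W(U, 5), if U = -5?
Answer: 12700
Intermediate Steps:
W(k, y) = 2*k*(5 + y) (W(k, y) = (2*k)*(5 + y) = 2*k*(5 + y))
(3 - 130)*W(U, 5) = (3 - 130)*(2*(-5)*(5 + 5)) = -254*(-5)*10 = -127*(-100) = 12700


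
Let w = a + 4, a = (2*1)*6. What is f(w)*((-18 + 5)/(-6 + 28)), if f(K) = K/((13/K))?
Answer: -128/11 ≈ -11.636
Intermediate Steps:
a = 12 (a = 2*6 = 12)
w = 16 (w = 12 + 4 = 16)
f(K) = K**2/13 (f(K) = K*(K/13) = K**2/13)
f(w)*((-18 + 5)/(-6 + 28)) = ((1/13)*16**2)*((-18 + 5)/(-6 + 28)) = ((1/13)*256)*(-13/22) = 256*(-13*1/22)/13 = (256/13)*(-13/22) = -128/11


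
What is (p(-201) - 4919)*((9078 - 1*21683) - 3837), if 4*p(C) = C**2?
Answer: -170380225/2 ≈ -8.5190e+7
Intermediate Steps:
p(C) = C**2/4
(p(-201) - 4919)*((9078 - 1*21683) - 3837) = ((1/4)*(-201)**2 - 4919)*((9078 - 1*21683) - 3837) = ((1/4)*40401 - 4919)*((9078 - 21683) - 3837) = (40401/4 - 4919)*(-12605 - 3837) = (20725/4)*(-16442) = -170380225/2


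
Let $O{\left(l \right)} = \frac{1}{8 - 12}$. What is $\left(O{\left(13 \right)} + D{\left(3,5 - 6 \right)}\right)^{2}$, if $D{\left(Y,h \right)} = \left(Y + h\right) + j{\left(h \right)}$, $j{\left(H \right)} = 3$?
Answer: $\frac{361}{16} \approx 22.563$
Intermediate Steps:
$O{\left(l \right)} = - \frac{1}{4}$ ($O{\left(l \right)} = \frac{1}{-4} = - \frac{1}{4}$)
$D{\left(Y,h \right)} = 3 + Y + h$ ($D{\left(Y,h \right)} = \left(Y + h\right) + 3 = 3 + Y + h$)
$\left(O{\left(13 \right)} + D{\left(3,5 - 6 \right)}\right)^{2} = \left(- \frac{1}{4} + \left(3 + 3 + \left(5 - 6\right)\right)\right)^{2} = \left(- \frac{1}{4} + \left(3 + 3 - 1\right)\right)^{2} = \left(- \frac{1}{4} + 5\right)^{2} = \left(\frac{19}{4}\right)^{2} = \frac{361}{16}$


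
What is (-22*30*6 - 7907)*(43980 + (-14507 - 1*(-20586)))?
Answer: -594050153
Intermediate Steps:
(-22*30*6 - 7907)*(43980 + (-14507 - 1*(-20586))) = (-660*6 - 7907)*(43980 + (-14507 + 20586)) = (-3960 - 7907)*(43980 + 6079) = -11867*50059 = -594050153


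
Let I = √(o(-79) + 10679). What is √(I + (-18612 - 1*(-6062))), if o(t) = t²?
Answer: √(-12550 + 6*√470) ≈ 111.44*I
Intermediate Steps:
I = 6*√470 (I = √((-79)² + 10679) = √(6241 + 10679) = √16920 = 6*√470 ≈ 130.08)
√(I + (-18612 - 1*(-6062))) = √(6*√470 + (-18612 - 1*(-6062))) = √(6*√470 + (-18612 + 6062)) = √(6*√470 - 12550) = √(-12550 + 6*√470)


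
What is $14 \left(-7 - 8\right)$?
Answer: $-210$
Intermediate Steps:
$14 \left(-7 - 8\right) = 14 \left(-15\right) = -210$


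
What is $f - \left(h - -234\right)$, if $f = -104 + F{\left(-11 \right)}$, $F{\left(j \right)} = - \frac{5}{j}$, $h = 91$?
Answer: $- \frac{4714}{11} \approx -428.55$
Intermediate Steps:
$f = - \frac{1139}{11}$ ($f = -104 - \frac{5}{-11} = -104 - - \frac{5}{11} = -104 + \frac{5}{11} = - \frac{1139}{11} \approx -103.55$)
$f - \left(h - -234\right) = - \frac{1139}{11} - \left(91 - -234\right) = - \frac{1139}{11} - \left(91 + 234\right) = - \frac{1139}{11} - 325 = - \frac{4714}{11}$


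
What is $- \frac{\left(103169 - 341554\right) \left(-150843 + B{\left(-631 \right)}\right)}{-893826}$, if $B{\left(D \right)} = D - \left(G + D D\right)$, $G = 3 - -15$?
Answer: $\frac{131029030405}{893826} \approx 1.4659 \cdot 10^{5}$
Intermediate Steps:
$G = 18$ ($G = 3 + 15 = 18$)
$B{\left(D \right)} = -18 + D - D^{2}$ ($B{\left(D \right)} = D - \left(18 + D D\right) = D - \left(18 + D^{2}\right) = -18 + D - D^{2}$)
$- \frac{\left(103169 - 341554\right) \left(-150843 + B{\left(-631 \right)}\right)}{-893826} = - \frac{\left(103169 - 341554\right) \left(-150843 - 398810\right)}{-893826} = - \frac{- 238385 \left(-150843 - 398810\right) \left(-1\right)}{893826} = - \frac{\left(-238385\right) \left(-549653\right) \left(-1\right)}{893826} = - \frac{131029030405 \left(-1\right)}{893826} = \left(-1\right) \left(- \frac{131029030405}{893826}\right) = \frac{131029030405}{893826}$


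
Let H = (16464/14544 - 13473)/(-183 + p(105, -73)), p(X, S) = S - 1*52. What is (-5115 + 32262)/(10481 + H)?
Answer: 633366657/245552705 ≈ 2.5793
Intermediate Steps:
p(X, S) = -52 + S (p(X, S) = S - 52 = -52 + S)
H = 1020494/23331 (H = (16464/14544 - 13473)/(-183 + (-52 - 73)) = (16464*(1/14544) - 13473)/(-183 - 125) = (343/303 - 13473)/(-308) = -4081976/303*(-1/308) = 1020494/23331 ≈ 43.740)
(-5115 + 32262)/(10481 + H) = (-5115 + 32262)/(10481 + 1020494/23331) = 27147/(245552705/23331) = 27147*(23331/245552705) = 633366657/245552705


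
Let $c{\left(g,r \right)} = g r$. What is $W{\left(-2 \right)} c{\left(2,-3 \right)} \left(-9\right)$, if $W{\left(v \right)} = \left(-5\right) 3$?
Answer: $-810$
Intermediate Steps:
$W{\left(v \right)} = -15$
$W{\left(-2 \right)} c{\left(2,-3 \right)} \left(-9\right) = - 15 \cdot 2 \left(-3\right) \left(-9\right) = \left(-15\right) \left(-6\right) \left(-9\right) = 90 \left(-9\right) = -810$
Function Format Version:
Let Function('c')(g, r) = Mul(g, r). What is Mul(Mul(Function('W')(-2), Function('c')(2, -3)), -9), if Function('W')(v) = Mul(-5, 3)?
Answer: -810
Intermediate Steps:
Function('W')(v) = -15
Mul(Mul(Function('W')(-2), Function('c')(2, -3)), -9) = Mul(Mul(-15, Mul(2, -3)), -9) = Mul(Mul(-15, -6), -9) = Mul(90, -9) = -810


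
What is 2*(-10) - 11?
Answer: -31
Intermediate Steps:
2*(-10) - 11 = -20 - 11 = -31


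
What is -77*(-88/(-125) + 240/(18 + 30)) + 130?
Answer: -38651/125 ≈ -309.21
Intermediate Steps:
-77*(-88/(-125) + 240/(18 + 30)) + 130 = -77*(-88*(-1/125) + 240/48) + 130 = -77*(88/125 + 240*(1/48)) + 130 = -77*(88/125 + 5) + 130 = -77*713/125 + 130 = -54901/125 + 130 = -38651/125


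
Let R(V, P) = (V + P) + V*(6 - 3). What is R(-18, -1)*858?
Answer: -62634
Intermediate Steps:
R(V, P) = P + 4*V (R(V, P) = (P + V) + V*3 = (P + V) + 3*V = P + 4*V)
R(-18, -1)*858 = (-1 + 4*(-18))*858 = (-1 - 72)*858 = -73*858 = -62634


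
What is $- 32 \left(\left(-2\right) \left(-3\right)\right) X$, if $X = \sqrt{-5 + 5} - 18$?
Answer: $3456$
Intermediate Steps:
$X = -18$ ($X = \sqrt{0} - 18 = 0 - 18 = -18$)
$- 32 \left(\left(-2\right) \left(-3\right)\right) X = - 32 \left(\left(-2\right) \left(-3\right)\right) \left(-18\right) = \left(-32\right) 6 \left(-18\right) = \left(-192\right) \left(-18\right) = 3456$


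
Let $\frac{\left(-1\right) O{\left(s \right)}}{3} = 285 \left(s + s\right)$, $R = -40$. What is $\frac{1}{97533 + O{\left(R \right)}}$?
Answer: $\frac{1}{165933} \approx 6.0265 \cdot 10^{-6}$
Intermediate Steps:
$O{\left(s \right)} = - 1710 s$ ($O{\left(s \right)} = - 3 \cdot 285 \left(s + s\right) = - 3 \cdot 285 \cdot 2 s = - 3 \cdot 570 s = - 1710 s$)
$\frac{1}{97533 + O{\left(R \right)}} = \frac{1}{97533 - -68400} = \frac{1}{97533 + 68400} = \frac{1}{165933}$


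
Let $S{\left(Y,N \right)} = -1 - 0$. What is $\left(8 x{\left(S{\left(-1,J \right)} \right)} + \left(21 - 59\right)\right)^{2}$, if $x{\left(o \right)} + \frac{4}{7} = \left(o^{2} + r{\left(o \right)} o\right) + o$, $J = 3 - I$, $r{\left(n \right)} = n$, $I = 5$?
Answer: $\frac{58564}{49} \approx 1195.2$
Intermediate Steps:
$J = -2$ ($J = 3 - 5 = -2$)
$S{\left(Y,N \right)} = -1$ ($S{\left(Y,N \right)} = -1 + 0 = -1$)
$x{\left(o \right)} = - \frac{4}{7} + o + 2 o^{2}$ ($x{\left(o \right)} = - \frac{4}{7} + \left(\left(o^{2} + o o\right) + o\right) = - \frac{4}{7} + \left(\left(o^{2} + o^{2}\right) + o\right) = - \frac{4}{7} + \left(2 o^{2} + o\right) = - \frac{4}{7} + \left(o + 2 o^{2}\right) = - \frac{4}{7} + o + 2 o^{2}$)
$\left(8 x{\left(S{\left(-1,J \right)} \right)} + \left(21 - 59\right)\right)^{2} = \left(8 \left(- \frac{4}{7} - 1 + 2 \left(-1\right)^{2}\right) + \left(21 - 59\right)\right)^{2} = \left(8 \left(- \frac{4}{7} - 1 + 2 \cdot 1\right) - 38\right)^{2} = \left(8 \left(- \frac{4}{7} - 1 + 2\right) - 38\right)^{2} = \left(8 \cdot \frac{3}{7} - 38\right)^{2} = \left(\frac{24}{7} - 38\right)^{2} = \left(- \frac{242}{7}\right)^{2} = \frac{58564}{49}$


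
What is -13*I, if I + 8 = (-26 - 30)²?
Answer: -40664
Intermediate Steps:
I = 3128 (I = -8 + (-26 - 30)² = -8 + (-56)² = -8 + 3136 = 3128)
-13*I = -13*3128 = -40664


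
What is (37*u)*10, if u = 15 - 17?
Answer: -740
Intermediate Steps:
u = -2
(37*u)*10 = (37*(-2))*10 = -74*10 = -740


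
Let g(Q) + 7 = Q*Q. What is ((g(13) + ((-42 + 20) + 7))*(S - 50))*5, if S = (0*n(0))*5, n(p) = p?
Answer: -36750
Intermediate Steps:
g(Q) = -7 + Q² (g(Q) = -7 + Q*Q = -7 + Q²)
S = 0 (S = (0*0)*5 = 0*5 = 0)
((g(13) + ((-42 + 20) + 7))*(S - 50))*5 = (((-7 + 13²) + ((-42 + 20) + 7))*(0 - 50))*5 = (((-7 + 169) + (-22 + 7))*(-50))*5 = ((162 - 15)*(-50))*5 = (147*(-50))*5 = -7350*5 = -36750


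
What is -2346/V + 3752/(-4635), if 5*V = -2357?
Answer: 45525086/10924695 ≈ 4.1672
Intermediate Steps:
V = -2357/5 (V = (⅕)*(-2357) = -2357/5 ≈ -471.40)
-2346/V + 3752/(-4635) = -2346/(-2357/5) + 3752/(-4635) = -2346*(-5/2357) + 3752*(-1/4635) = 11730/2357 - 3752/4635 = 45525086/10924695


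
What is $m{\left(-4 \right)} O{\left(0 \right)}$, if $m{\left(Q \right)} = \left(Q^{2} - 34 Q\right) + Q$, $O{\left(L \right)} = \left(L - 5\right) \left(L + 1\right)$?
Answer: $-740$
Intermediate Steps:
$O{\left(L \right)} = \left(1 + L\right) \left(-5 + L\right)$ ($O{\left(L \right)} = \left(-5 + L\right) \left(1 + L\right) = \left(1 + L\right) \left(-5 + L\right)$)
$m{\left(Q \right)} = Q^{2} - 33 Q$
$m{\left(-4 \right)} O{\left(0 \right)} = - 4 \left(-33 - 4\right) \left(-5 + 0^{2} - 0\right) = \left(-4\right) \left(-37\right) \left(-5 + 0 + 0\right) = 148 \left(-5\right) = -740$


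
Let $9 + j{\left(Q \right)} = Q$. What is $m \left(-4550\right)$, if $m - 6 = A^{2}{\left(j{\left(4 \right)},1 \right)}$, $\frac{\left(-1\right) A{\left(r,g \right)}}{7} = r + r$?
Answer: $-22322300$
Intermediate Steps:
$j{\left(Q \right)} = -9 + Q$
$A{\left(r,g \right)} = - 14 r$ ($A{\left(r,g \right)} = - 7 \left(r + r\right) = - 7 \cdot 2 r = - 14 r$)
$m = 4906$ ($m = 6 + \left(- 14 \left(-9 + 4\right)\right)^{2} = 6 + \left(\left(-14\right) \left(-5\right)\right)^{2} = 6 + 70^{2} = 6 + 4900 = 4906$)
$m \left(-4550\right) = 4906 \left(-4550\right) = -22322300$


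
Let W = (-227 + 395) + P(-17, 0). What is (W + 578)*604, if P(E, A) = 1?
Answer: 451188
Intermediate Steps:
W = 169 (W = (-227 + 395) + 1 = 168 + 1 = 169)
(W + 578)*604 = (169 + 578)*604 = 747*604 = 451188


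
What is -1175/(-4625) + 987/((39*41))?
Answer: 85916/98605 ≈ 0.87132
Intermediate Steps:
-1175/(-4625) + 987/((39*41)) = -1175*(-1/4625) + 987/1599 = 47/185 + 987*(1/1599) = 47/185 + 329/533 = 85916/98605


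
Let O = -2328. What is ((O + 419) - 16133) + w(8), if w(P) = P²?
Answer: -17978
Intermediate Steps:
((O + 419) - 16133) + w(8) = ((-2328 + 419) - 16133) + 8² = (-1909 - 16133) + 64 = -18042 + 64 = -17978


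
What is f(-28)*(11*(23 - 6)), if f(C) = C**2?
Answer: 146608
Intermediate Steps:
f(-28)*(11*(23 - 6)) = (-28)**2*(11*(23 - 6)) = 784*(11*17) = 784*187 = 146608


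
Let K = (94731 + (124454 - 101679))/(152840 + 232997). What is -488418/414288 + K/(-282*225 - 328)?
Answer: -143083284945089/121366222901352 ≈ -1.1789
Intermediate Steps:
K = 117506/385837 (K = (94731 + 22775)/385837 = 117506*(1/385837) = 117506/385837 ≈ 0.30455)
-488418/414288 + K/(-282*225 - 328) = -488418/414288 + 117506/(385837*(-282*225 - 328)) = -488418*1/414288 + 117506/(385837*(-63450 - 328)) = -11629/9864 + (117506/385837)/(-63778) = -11629/9864 + (117506/385837)*(-1/63778) = -11629/9864 - 58753/12303956093 = -143083284945089/121366222901352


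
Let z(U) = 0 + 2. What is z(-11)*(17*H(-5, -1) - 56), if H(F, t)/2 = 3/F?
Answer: -764/5 ≈ -152.80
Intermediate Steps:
H(F, t) = 6/F (H(F, t) = 2*(3/F) = 6/F)
z(U) = 2
z(-11)*(17*H(-5, -1) - 56) = 2*(17*(6/(-5)) - 56) = 2*(17*(6*(-⅕)) - 56) = 2*(17*(-6/5) - 56) = 2*(-102/5 - 56) = 2*(-382/5) = -764/5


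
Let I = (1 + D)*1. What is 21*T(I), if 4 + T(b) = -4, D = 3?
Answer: -168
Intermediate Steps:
I = 4 (I = (1 + 3)*1 = 4*1 = 4)
T(b) = -8 (T(b) = -4 - 4 = -8)
21*T(I) = 21*(-8) = -168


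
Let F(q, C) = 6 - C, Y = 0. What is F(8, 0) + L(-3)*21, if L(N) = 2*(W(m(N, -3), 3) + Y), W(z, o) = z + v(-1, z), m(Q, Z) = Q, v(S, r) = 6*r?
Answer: -876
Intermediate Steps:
W(z, o) = 7*z (W(z, o) = z + 6*z = 7*z)
L(N) = 14*N (L(N) = 2*(7*N + 0) = 2*(7*N) = 14*N)
F(8, 0) + L(-3)*21 = (6 - 1*0) + (14*(-3))*21 = (6 + 0) - 42*21 = 6 - 882 = -876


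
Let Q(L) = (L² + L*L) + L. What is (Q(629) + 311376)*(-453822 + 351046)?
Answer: -113391424712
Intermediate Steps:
Q(L) = L + 2*L² (Q(L) = (L² + L²) + L = 2*L² + L = L + 2*L²)
(Q(629) + 311376)*(-453822 + 351046) = (629*(1 + 2*629) + 311376)*(-453822 + 351046) = (629*(1 + 1258) + 311376)*(-102776) = (629*1259 + 311376)*(-102776) = (791911 + 311376)*(-102776) = 1103287*(-102776) = -113391424712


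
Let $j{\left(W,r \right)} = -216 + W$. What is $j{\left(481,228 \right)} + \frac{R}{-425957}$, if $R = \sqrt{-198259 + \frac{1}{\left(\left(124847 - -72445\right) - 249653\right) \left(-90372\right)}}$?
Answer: $265 - \frac{i \sqrt{1109830285040014929048771}}{1007807508877722} \approx 265.0 - 0.0010453 i$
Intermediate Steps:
$R = \frac{i \sqrt{1109830285040014929048771}}{2365984146}$ ($R = \sqrt{-198259 + \frac{1}{\left(124847 + 72445\right) - 249653} \left(- \frac{1}{90372}\right)} = \sqrt{-198259 + \frac{1}{197292 - 249653} \left(- \frac{1}{90372}\right)} = \sqrt{-198259 + \frac{1}{-52361} \left(- \frac{1}{90372}\right)} = \sqrt{-198259 - - \frac{1}{4731968292}} = \sqrt{-198259 + \frac{1}{4731968292}} = \sqrt{- \frac{938155301603627}{4731968292}} = \frac{i \sqrt{1109830285040014929048771}}{2365984146} \approx 445.26 i$)
$j{\left(481,228 \right)} + \frac{R}{-425957} = \left(-216 + 481\right) + \frac{\frac{1}{2365984146} i \sqrt{1109830285040014929048771}}{-425957} = 265 + \frac{i \sqrt{1109830285040014929048771}}{2365984146} \left(- \frac{1}{425957}\right) = 265 - \frac{i \sqrt{1109830285040014929048771}}{1007807508877722}$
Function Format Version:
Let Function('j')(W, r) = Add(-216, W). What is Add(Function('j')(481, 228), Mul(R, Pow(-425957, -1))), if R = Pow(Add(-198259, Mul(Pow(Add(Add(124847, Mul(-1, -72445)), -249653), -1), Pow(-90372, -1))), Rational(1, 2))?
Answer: Add(265, Mul(Rational(-1, 1007807508877722), I, Pow(1109830285040014929048771, Rational(1, 2)))) ≈ Add(265.00, Mul(-0.0010453, I))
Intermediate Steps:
R = Mul(Rational(1, 2365984146), I, Pow(1109830285040014929048771, Rational(1, 2))) (R = Pow(Add(-198259, Mul(Pow(Add(Add(124847, 72445), -249653), -1), Rational(-1, 90372))), Rational(1, 2)) = Pow(Add(-198259, Mul(Pow(Add(197292, -249653), -1), Rational(-1, 90372))), Rational(1, 2)) = Pow(Add(-198259, Mul(Pow(-52361, -1), Rational(-1, 90372))), Rational(1, 2)) = Pow(Add(-198259, Mul(Rational(-1, 52361), Rational(-1, 90372))), Rational(1, 2)) = Pow(Add(-198259, Rational(1, 4731968292)), Rational(1, 2)) = Pow(Rational(-938155301603627, 4731968292), Rational(1, 2)) = Mul(Rational(1, 2365984146), I, Pow(1109830285040014929048771, Rational(1, 2))) ≈ Mul(445.26, I))
Add(Function('j')(481, 228), Mul(R, Pow(-425957, -1))) = Add(Add(-216, 481), Mul(Mul(Rational(1, 2365984146), I, Pow(1109830285040014929048771, Rational(1, 2))), Pow(-425957, -1))) = Add(265, Mul(Mul(Rational(1, 2365984146), I, Pow(1109830285040014929048771, Rational(1, 2))), Rational(-1, 425957))) = Add(265, Mul(Rational(-1, 1007807508877722), I, Pow(1109830285040014929048771, Rational(1, 2))))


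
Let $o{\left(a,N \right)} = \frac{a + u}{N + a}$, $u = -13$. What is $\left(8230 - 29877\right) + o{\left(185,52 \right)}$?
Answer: $- \frac{5130167}{237} \approx -21646.0$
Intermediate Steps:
$o{\left(a,N \right)} = \frac{-13 + a}{N + a}$ ($o{\left(a,N \right)} = \frac{a - 13}{N + a} = \frac{-13 + a}{N + a}$)
$\left(8230 - 29877\right) + o{\left(185,52 \right)} = \left(8230 - 29877\right) + \frac{-13 + 185}{52 + 185} = -21647 + \frac{1}{237} \cdot 172 = -21647 + \frac{172}{237} = - \frac{5130167}{237}$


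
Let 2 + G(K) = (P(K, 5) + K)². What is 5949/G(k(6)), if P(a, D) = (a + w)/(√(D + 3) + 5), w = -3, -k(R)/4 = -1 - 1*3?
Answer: 680226507/43114673 + 104250276*√2/43114673 ≈ 19.197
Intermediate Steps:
k(R) = 16 (k(R) = -4*(-1 - 1*3) = -4*(-1 - 3) = -4*(-4) = 16)
P(a, D) = (-3 + a)/(5 + √(3 + D)) (P(a, D) = (a - 3)/(√(D + 3) + 5) = (-3 + a)/(√(3 + D) + 5) = (-3 + a)/(5 + √(3 + D)))
G(K) = -2 + (K + (-3 + K)/(5 + 2*√2))² (G(K) = -2 + ((-3 + K)/(5 + √(3 + 5)) + K)² = -2 + ((-3 + K)/(5 + √8) + K)² = -2 + ((-3 + K)/(5 + 2*√2) + K)² = -2 + (K + (-3 + K)/(5 + 2*√2))²)
5949/G(k(6)) = 5949/(-2 + (-3 + 6*16 + 2*16*√2)²/(5 + 2*√2)²) = 5949/(-2 + (-3 + 96 + 32*√2)²/(5 + 2*√2)²) = 5949/(-2 + (93 + 32*√2)²/(5 + 2*√2)²)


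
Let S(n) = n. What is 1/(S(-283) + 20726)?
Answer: 1/20443 ≈ 4.8916e-5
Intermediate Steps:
1/(S(-283) + 20726) = 1/(-283 + 20726) = 1/20443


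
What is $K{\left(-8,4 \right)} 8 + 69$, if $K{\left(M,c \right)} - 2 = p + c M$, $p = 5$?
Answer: $-131$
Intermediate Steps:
$K{\left(M,c \right)} = 7 + M c$ ($K{\left(M,c \right)} = 2 + \left(5 + c M\right) = 2 + \left(5 + M c\right) = 7 + M c$)
$K{\left(-8,4 \right)} 8 + 69 = \left(7 - 32\right) 8 + 69 = \left(-25\right) 8 + 69 = -200 + 69 = -131$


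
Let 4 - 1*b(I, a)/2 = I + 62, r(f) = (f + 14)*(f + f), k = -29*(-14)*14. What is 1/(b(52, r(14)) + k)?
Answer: 1/5464 ≈ 0.00018302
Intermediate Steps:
k = 5684 (k = 406*14 = 5684)
r(f) = 2*f*(14 + f) (r(f) = (14 + f)*(2*f) = 2*f*(14 + f))
b(I, a) = -116 - 2*I (b(I, a) = 8 - 2*(I + 62) = 8 - 2*(62 + I) = 8 + (-124 - 2*I) = -116 - 2*I)
1/(b(52, r(14)) + k) = 1/((-116 - 2*52) + 5684) = 1/((-116 - 104) + 5684) = 1/(-220 + 5684) = 1/5464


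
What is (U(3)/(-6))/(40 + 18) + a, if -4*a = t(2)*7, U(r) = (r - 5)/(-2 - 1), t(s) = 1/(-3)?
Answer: 607/1044 ≈ 0.58142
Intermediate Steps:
t(s) = -⅓ (t(s) = 1*(-⅓) = -⅓)
U(r) = 5/3 - r/3 (U(r) = (-5 + r)/(-3) = (-5 + r)*(-⅓) = 5/3 - r/3)
a = 7/12 (a = -(-1)*7/12 = -¼*(-7/3) = 7/12 ≈ 0.58333)
(U(3)/(-6))/(40 + 18) + a = ((5/3 - ⅓*3)/(-6))/(40 + 18) + 7/12 = ((5/3 - 1)*(-⅙))/58 + 7/12 = ((⅔)*(-⅙))*(1/58) + 7/12 = -⅑*1/58 + 7/12 = -1/522 + 7/12 = 607/1044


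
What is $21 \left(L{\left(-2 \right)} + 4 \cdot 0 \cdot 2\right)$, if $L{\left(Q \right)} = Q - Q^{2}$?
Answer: $-126$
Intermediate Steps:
$21 \left(L{\left(-2 \right)} + 4 \cdot 0 \cdot 2\right) = 21 \left(- 2 \left(1 - -2\right) + 4 \cdot 0 \cdot 2\right) = 21 \left(- 2 \left(1 + 2\right) + 0 \cdot 2\right) = 21 \left(\left(-2\right) 3 + 0\right) = 21 \left(-6 + 0\right) = 21 \left(-6\right) = -126$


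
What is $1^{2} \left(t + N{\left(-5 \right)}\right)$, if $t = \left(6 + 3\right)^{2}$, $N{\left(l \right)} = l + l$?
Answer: $71$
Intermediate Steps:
$N{\left(l \right)} = 2 l$
$t = 81$ ($t = 9^{2} = 81$)
$1^{2} \left(t + N{\left(-5 \right)}\right) = 1^{2} \left(81 + 2 \left(-5\right)\right) = 1 \left(81 - 10\right) = 1 \cdot 71 = 71$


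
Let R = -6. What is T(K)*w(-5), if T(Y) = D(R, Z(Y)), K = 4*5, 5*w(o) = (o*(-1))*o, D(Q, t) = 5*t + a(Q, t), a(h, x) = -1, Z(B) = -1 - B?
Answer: 530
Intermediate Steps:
D(Q, t) = -1 + 5*t (D(Q, t) = 5*t - 1 = -1 + 5*t)
w(o) = -o**2/5 (w(o) = ((o*(-1))*o)/5 = ((-o)*o)/5 = (-o**2)/5 = -o**2/5)
K = 20
T(Y) = -6 - 5*Y (T(Y) = -1 + 5*(-1 - Y) = -1 + (-5 - 5*Y) = -6 - 5*Y)
T(K)*w(-5) = (-6 - 5*20)*(-1/5*(-5)**2) = (-6 - 100)*(-1/5*25) = -106*(-5) = 530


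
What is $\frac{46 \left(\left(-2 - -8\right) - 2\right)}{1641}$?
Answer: $\frac{184}{1641} \approx 0.11213$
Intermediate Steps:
$\frac{46 \left(\left(-2 - -8\right) - 2\right)}{1641} = 46 \left(\left(-2 + 8\right) - 2\right) \frac{1}{1641} = 46 \left(6 - 2\right) \frac{1}{1641} = 46 \cdot 4 \cdot \frac{1}{1641} = 184 \cdot \frac{1}{1641} = \frac{184}{1641}$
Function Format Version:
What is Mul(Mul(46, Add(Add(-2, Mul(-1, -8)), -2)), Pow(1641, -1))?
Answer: Rational(184, 1641) ≈ 0.11213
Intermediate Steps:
Mul(Mul(46, Add(Add(-2, Mul(-1, -8)), -2)), Pow(1641, -1)) = Mul(Mul(46, Add(Add(-2, 8), -2)), Rational(1, 1641)) = Mul(Mul(46, Add(6, -2)), Rational(1, 1641)) = Mul(Mul(46, 4), Rational(1, 1641)) = Mul(184, Rational(1, 1641)) = Rational(184, 1641)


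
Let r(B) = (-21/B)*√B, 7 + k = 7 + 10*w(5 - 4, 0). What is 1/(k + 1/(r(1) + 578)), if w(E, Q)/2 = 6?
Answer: 557/66841 ≈ 0.0083332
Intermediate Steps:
w(E, Q) = 12 (w(E, Q) = 2*6 = 12)
k = 120 (k = -7 + (7 + 10*12) = -7 + (7 + 120) = -7 + 127 = 120)
r(B) = -21/√B
1/(k + 1/(r(1) + 578)) = 1/(120 + 1/(-21/√1 + 578)) = 1/(120 + 1/(-21*1 + 578)) = 1/(120 + 1/(-21 + 578)) = 1/(120 + 1/557) = 1/(66841/557) = 557/66841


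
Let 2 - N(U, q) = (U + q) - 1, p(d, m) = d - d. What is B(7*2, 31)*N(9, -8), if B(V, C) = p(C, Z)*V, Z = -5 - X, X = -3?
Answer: 0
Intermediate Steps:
Z = -2 (Z = -5 - 1*(-3) = -5 + 3 = -2)
p(d, m) = 0
N(U, q) = 3 - U - q (N(U, q) = 2 - ((U + q) - 1) = 2 - (-1 + U + q) = 2 + (1 - U - q) = 3 - U - q)
B(V, C) = 0 (B(V, C) = 0*V = 0)
B(7*2, 31)*N(9, -8) = 0*(3 - 1*9 - 1*(-8)) = 0*(3 - 9 + 8) = 0*2 = 0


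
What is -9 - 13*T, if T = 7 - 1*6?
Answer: -22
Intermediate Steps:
T = 1 (T = 7 - 6 = 1)
-9 - 13*T = -9 - 13*1 = -9 - 13 = -22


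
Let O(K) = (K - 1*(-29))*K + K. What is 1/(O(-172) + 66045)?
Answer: 1/90469 ≈ 1.1054e-5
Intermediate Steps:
O(K) = K + K*(29 + K) (O(K) = (K + 29)*K + K = (29 + K)*K + K = K*(29 + K) + K = K + K*(29 + K))
1/(O(-172) + 66045) = 1/(-172*(30 - 172) + 66045) = 1/(-172*(-142) + 66045) = 1/(24424 + 66045) = 1/90469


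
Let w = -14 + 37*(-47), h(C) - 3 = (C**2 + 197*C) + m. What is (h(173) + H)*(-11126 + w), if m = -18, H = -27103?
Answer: -475132068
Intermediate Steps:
h(C) = -15 + C**2 + 197*C (h(C) = 3 + ((C**2 + 197*C) - 18) = 3 + (-18 + C**2 + 197*C) = -15 + C**2 + 197*C)
w = -1753 (w = -14 - 1739 = -1753)
(h(173) + H)*(-11126 + w) = ((-15 + 173**2 + 197*173) - 27103)*(-11126 - 1753) = ((-15 + 29929 + 34081) - 27103)*(-12879) = (63995 - 27103)*(-12879) = 36892*(-12879) = -475132068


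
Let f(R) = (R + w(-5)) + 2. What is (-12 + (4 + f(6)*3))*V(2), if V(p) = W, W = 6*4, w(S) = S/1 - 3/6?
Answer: -12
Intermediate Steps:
w(S) = -1/2 + S (w(S) = S*1 - 3*1/6 = S - 1/2 = -1/2 + S)
W = 24
V(p) = 24
f(R) = -7/2 + R (f(R) = (R + (-1/2 - 5)) + 2 = (R - 11/2) + 2 = (-11/2 + R) + 2 = -7/2 + R)
(-12 + (4 + f(6)*3))*V(2) = (-12 + (4 + (-7/2 + 6)*3))*24 = (-12 + (4 + (5/2)*3))*24 = (-12 + (4 + 15/2))*24 = (-12 + 23/2)*24 = -1/2*24 = -12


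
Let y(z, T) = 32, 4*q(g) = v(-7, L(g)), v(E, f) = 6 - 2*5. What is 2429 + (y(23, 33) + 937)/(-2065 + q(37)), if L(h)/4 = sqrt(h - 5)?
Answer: 5017345/2066 ≈ 2428.5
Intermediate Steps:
L(h) = 4*sqrt(-5 + h) (L(h) = 4*sqrt(h - 5) = 4*sqrt(-5 + h))
v(E, f) = -4 (v(E, f) = 6 - 10 = -4)
q(g) = -1 (q(g) = (1/4)*(-4) = -1)
2429 + (y(23, 33) + 937)/(-2065 + q(37)) = 2429 + (32 + 937)/(-2065 - 1) = 2429 + 969/(-2066) = 2429 + 969*(-1/2066) = 2429 - 969/2066 = 5017345/2066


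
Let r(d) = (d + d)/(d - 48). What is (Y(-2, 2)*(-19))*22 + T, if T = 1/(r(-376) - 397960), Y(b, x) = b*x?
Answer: 35265466139/21091786 ≈ 1672.0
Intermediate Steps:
r(d) = 2*d/(-48 + d) (r(d) = (2*d)/(-48 + d) = 2*d/(-48 + d))
T = -53/21091786 (T = 1/(2*(-376)/(-48 - 376) - 397960) = 1/(2*(-376)/(-424) - 397960) = 1/(2*(-376)*(-1/424) - 397960) = 1/(94/53 - 397960) = 1/(-21091786/53) = -53/21091786 ≈ -2.5128e-6)
(Y(-2, 2)*(-19))*22 + T = (-2*2*(-19))*22 - 53/21091786 = -4*(-19)*22 - 53/21091786 = 76*22 - 53/21091786 = 1672 - 53/21091786 = 35265466139/21091786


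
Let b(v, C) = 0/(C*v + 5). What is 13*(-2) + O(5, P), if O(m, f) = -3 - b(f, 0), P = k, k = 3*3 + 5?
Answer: -29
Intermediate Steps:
b(v, C) = 0 (b(v, C) = 0/(5 + C*v) = 0)
k = 14 (k = 9 + 5 = 14)
P = 14
O(m, f) = -3 (O(m, f) = -3 - 1*0 = -3 + 0 = -3)
13*(-2) + O(5, P) = 13*(-2) - 3 = -26 - 3 = -29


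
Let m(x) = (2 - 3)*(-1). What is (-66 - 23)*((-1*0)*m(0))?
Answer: 0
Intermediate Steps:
m(x) = 1 (m(x) = -1*(-1) = 1)
(-66 - 23)*((-1*0)*m(0)) = (-66 - 23)*(-1*0*1) = -0 = -89*0 = 0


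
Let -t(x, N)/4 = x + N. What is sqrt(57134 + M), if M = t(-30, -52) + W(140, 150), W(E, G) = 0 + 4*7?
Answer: sqrt(57490) ≈ 239.77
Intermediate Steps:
t(x, N) = -4*N - 4*x (t(x, N) = -4*(x + N) = -4*(N + x) = -4*N - 4*x)
W(E, G) = 28 (W(E, G) = 0 + 28 = 28)
M = 356 (M = (-4*(-52) - 4*(-30)) + 28 = (208 + 120) + 28 = 328 + 28 = 356)
sqrt(57134 + M) = sqrt(57134 + 356) = sqrt(57490)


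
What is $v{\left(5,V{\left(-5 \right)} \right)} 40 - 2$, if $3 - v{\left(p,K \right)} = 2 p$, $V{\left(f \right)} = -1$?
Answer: $-282$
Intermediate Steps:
$v{\left(p,K \right)} = 3 - 2 p$
$v{\left(5,V{\left(-5 \right)} \right)} 40 - 2 = \left(3 - 10\right) 40 - 2 = \left(-7\right) 40 - 2 = -280 - 2 = -282$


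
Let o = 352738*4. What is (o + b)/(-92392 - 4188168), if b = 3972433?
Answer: -1076677/856112 ≈ -1.2576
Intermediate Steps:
o = 1410952
(o + b)/(-92392 - 4188168) = (1410952 + 3972433)/(-92392 - 4188168) = 5383385/(-4280560) = 5383385*(-1/4280560) = -1076677/856112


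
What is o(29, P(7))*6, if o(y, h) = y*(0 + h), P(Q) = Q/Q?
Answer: 174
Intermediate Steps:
P(Q) = 1
o(y, h) = h*y (o(y, h) = y*h = h*y)
o(29, P(7))*6 = (1*29)*6 = 29*6 = 174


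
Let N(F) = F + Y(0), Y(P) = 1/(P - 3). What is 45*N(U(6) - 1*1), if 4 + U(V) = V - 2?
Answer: -60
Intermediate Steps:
U(V) = -6 + V (U(V) = -4 + (V - 2) = -4 + (-2 + V) = -6 + V)
Y(P) = 1/(-3 + P)
N(F) = -1/3 + F (N(F) = F + 1/(-3 + 0) = F + 1/(-3) = F - 1/3 = -1/3 + F)
45*N(U(6) - 1*1) = 45*(-1/3 + ((-6 + 6) - 1*1)) = 45*(-1/3 + (0 - 1)) = 45*(-1/3 - 1) = 45*(-4/3) = -60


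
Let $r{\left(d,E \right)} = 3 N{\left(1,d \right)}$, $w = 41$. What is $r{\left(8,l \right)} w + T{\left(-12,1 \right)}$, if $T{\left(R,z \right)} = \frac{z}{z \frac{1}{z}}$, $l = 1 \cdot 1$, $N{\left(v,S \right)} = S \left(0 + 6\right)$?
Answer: $5905$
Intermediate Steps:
$N{\left(v,S \right)} = 6 S$ ($N{\left(v,S \right)} = S 6 = 6 S$)
$l = 1$
$r{\left(d,E \right)} = 18 d$ ($r{\left(d,E \right)} = 3 \cdot 6 d = 18 d$)
$T{\left(R,z \right)} = z$ ($T{\left(R,z \right)} = \frac{z}{1} = z 1 = z$)
$r{\left(8,l \right)} w + T{\left(-12,1 \right)} = 18 \cdot 8 \cdot 41 + 1 = 144 \cdot 41 + 1 = 5904 + 1 = 5905$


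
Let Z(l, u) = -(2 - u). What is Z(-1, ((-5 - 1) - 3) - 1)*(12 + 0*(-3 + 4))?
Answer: -144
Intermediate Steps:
Z(l, u) = -2 + u
Z(-1, ((-5 - 1) - 3) - 1)*(12 + 0*(-3 + 4)) = (-2 + (((-5 - 1) - 3) - 1))*(12 + 0*(-3 + 4)) = (-2 + ((-6 - 3) - 1))*(12 + 0*1) = (-2 + (-9 - 1))*(12 + 0) = (-2 - 10)*12 = -12*12 = -144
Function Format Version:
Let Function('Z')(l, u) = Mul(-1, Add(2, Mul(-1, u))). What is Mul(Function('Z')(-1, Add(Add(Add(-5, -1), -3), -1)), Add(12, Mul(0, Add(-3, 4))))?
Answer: -144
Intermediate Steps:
Function('Z')(l, u) = Add(-2, u)
Mul(Function('Z')(-1, Add(Add(Add(-5, -1), -3), -1)), Add(12, Mul(0, Add(-3, 4)))) = Mul(Add(-2, Add(Add(Add(-5, -1), -3), -1)), Add(12, Mul(0, Add(-3, 4)))) = Mul(Add(-2, Add(Add(-6, -3), -1)), Add(12, Mul(0, 1))) = Mul(Add(-2, Add(-9, -1)), Add(12, 0)) = Mul(Add(-2, -10), 12) = Mul(-12, 12) = -144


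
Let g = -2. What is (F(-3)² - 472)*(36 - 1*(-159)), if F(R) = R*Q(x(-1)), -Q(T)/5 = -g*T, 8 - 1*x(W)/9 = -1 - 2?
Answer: 1719983460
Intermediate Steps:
x(W) = 99 (x(W) = 72 - 9*(-1 - 2) = 72 - 9*(-3) = 72 + 27 = 99)
Q(T) = -10*T (Q(T) = -(-5)*(-2*T) = -10*T)
F(R) = -990*R (F(R) = R*(-10*99) = R*(-990) = -990*R)
(F(-3)² - 472)*(36 - 1*(-159)) = ((-990*(-3))² - 472)*(36 - 1*(-159)) = (2970² - 472)*(36 + 159) = (8820900 - 472)*195 = 8820428*195 = 1719983460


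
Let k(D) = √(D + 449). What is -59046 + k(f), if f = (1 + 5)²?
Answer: -59046 + √485 ≈ -59024.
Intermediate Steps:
f = 36 (f = 6² = 36)
k(D) = √(449 + D)
-59046 + k(f) = -59046 + √(449 + 36) = -59046 + √485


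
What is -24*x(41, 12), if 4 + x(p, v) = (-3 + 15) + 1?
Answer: -216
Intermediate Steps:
x(p, v) = 9 (x(p, v) = -4 + ((-3 + 15) + 1) = -4 + (12 + 1) = -4 + 13 = 9)
-24*x(41, 12) = -24*9 = -216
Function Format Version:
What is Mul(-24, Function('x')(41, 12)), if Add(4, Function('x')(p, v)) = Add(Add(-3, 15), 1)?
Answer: -216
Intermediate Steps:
Function('x')(p, v) = 9 (Function('x')(p, v) = Add(-4, Add(Add(-3, 15), 1)) = Add(-4, Add(12, 1)) = Add(-4, 13) = 9)
Mul(-24, Function('x')(41, 12)) = Mul(-24, 9) = -216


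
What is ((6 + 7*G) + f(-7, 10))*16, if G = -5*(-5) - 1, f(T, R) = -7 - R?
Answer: 2512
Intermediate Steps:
G = 24 (G = 25 - 1 = 24)
((6 + 7*G) + f(-7, 10))*16 = ((6 + 7*24) + (-7 - 1*10))*16 = ((6 + 168) + (-7 - 10))*16 = (174 - 17)*16 = 157*16 = 2512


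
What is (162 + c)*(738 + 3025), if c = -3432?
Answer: -12305010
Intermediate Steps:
(162 + c)*(738 + 3025) = (162 - 3432)*(738 + 3025) = -3270*3763 = -12305010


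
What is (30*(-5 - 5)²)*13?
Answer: 39000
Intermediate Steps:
(30*(-5 - 5)²)*13 = (30*(-10)²)*13 = (30*100)*13 = 3000*13 = 39000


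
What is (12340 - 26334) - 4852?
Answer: -18846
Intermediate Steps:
(12340 - 26334) - 4852 = -13994 - 4852 = -18846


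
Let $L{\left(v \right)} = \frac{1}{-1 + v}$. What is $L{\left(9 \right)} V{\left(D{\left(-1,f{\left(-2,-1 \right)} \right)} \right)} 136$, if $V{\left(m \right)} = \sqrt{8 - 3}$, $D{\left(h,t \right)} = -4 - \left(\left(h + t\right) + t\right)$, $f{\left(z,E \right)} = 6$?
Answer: $17 \sqrt{5} \approx 38.013$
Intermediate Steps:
$D{\left(h,t \right)} = -4 - h - 2 t$ ($D{\left(h,t \right)} = -4 - \left(h + 2 t\right) = -4 - h - 2 t$)
$V{\left(m \right)} = \sqrt{5}$
$L{\left(9 \right)} V{\left(D{\left(-1,f{\left(-2,-1 \right)} \right)} \right)} 136 = \frac{\sqrt{5}}{-1 + 9} \cdot 136 = \frac{\sqrt{5}}{8} \cdot 136 = 17 \sqrt{5}$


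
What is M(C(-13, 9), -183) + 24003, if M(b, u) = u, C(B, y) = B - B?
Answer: 23820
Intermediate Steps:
C(B, y) = 0
M(C(-13, 9), -183) + 24003 = -183 + 24003 = 23820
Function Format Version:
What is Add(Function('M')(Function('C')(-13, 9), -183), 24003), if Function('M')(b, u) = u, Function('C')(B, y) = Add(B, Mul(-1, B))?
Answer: 23820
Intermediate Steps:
Function('C')(B, y) = 0
Add(Function('M')(Function('C')(-13, 9), -183), 24003) = Add(-183, 24003) = 23820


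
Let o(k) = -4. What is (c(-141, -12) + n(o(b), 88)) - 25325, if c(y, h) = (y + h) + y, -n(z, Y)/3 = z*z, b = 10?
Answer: -25667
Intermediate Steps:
n(z, Y) = -3*z**2 (n(z, Y) = -3*z*z = -3*z**2)
c(y, h) = h + 2*y (c(y, h) = (h + y) + y = h + 2*y)
(c(-141, -12) + n(o(b), 88)) - 25325 = ((-12 + 2*(-141)) - 3*(-4)**2) - 25325 = ((-12 - 282) - 3*16) - 25325 = (-294 - 48) - 25325 = -342 - 25325 = -25667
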